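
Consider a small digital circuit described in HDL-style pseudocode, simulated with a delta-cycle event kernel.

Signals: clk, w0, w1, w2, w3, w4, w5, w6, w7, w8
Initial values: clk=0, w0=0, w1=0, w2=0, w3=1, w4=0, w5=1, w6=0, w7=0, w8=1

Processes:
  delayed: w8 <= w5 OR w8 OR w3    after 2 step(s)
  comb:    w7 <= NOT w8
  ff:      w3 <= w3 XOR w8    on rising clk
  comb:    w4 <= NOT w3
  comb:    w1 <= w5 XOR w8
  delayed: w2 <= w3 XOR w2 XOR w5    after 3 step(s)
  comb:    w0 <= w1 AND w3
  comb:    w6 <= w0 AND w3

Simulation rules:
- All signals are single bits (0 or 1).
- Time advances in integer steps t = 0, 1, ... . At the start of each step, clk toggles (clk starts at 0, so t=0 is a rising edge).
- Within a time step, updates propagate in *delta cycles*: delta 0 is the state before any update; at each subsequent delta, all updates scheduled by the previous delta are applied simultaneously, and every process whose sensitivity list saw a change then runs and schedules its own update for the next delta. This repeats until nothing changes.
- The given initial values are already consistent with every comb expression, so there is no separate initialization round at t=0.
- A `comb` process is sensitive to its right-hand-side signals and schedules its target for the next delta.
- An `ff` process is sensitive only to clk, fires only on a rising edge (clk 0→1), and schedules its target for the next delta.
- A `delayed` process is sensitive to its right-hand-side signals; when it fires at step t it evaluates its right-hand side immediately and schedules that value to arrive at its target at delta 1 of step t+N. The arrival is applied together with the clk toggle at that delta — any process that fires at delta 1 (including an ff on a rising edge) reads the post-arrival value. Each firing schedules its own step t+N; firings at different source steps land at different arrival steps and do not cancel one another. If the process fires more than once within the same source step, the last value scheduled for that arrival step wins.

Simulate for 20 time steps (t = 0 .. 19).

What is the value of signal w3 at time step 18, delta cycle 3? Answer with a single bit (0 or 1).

1

t0.Δ0 clk=0 w2=0 w8=1 w7=0 w6=0 w4=0 w5=1 w0=0 w1=0 w3=1
t0.Δ1 clk=1 w2=0 w8=1 w7=0 w6=0 w4=0 w5=1 w0=0 w1=0 w3=1
t0.Δ2 clk=1 w2=0 w8=1 w7=0 w6=0 w4=0 w5=1 w0=0 w1=0 w3=0
t0.Δ3 clk=1 w2=0 w8=1 w7=0 w6=0 w4=1 w5=1 w0=0 w1=0 w3=0
t1.Δ0 clk=1 w2=0 w8=1 w7=0 w6=0 w4=1 w5=1 w0=0 w1=0 w3=0
t1.Δ1 clk=0 w2=0 w8=1 w7=0 w6=0 w4=1 w5=1 w0=0 w1=0 w3=0
t2.Δ0 clk=0 w2=0 w8=1 w7=0 w6=0 w4=1 w5=1 w0=0 w1=0 w3=0
t2.Δ1 clk=1 w2=0 w8=1 w7=0 w6=0 w4=1 w5=1 w0=0 w1=0 w3=0
t2.Δ2 clk=1 w2=0 w8=1 w7=0 w6=0 w4=1 w5=1 w0=0 w1=0 w3=1
t2.Δ3 clk=1 w2=0 w8=1 w7=0 w6=0 w4=0 w5=1 w0=0 w1=0 w3=1
t3.Δ0 clk=1 w2=0 w8=1 w7=0 w6=0 w4=0 w5=1 w0=0 w1=0 w3=1
t3.Δ1 clk=0 w2=1 w8=1 w7=0 w6=0 w4=0 w5=1 w0=0 w1=0 w3=1
t4.Δ0 clk=0 w2=1 w8=1 w7=0 w6=0 w4=0 w5=1 w0=0 w1=0 w3=1
t4.Δ1 clk=1 w2=1 w8=1 w7=0 w6=0 w4=0 w5=1 w0=0 w1=0 w3=1
t4.Δ2 clk=1 w2=1 w8=1 w7=0 w6=0 w4=0 w5=1 w0=0 w1=0 w3=0
t4.Δ3 clk=1 w2=1 w8=1 w7=0 w6=0 w4=1 w5=1 w0=0 w1=0 w3=0
t5.Δ0 clk=1 w2=1 w8=1 w7=0 w6=0 w4=1 w5=1 w0=0 w1=0 w3=0
t5.Δ1 clk=0 w2=0 w8=1 w7=0 w6=0 w4=1 w5=1 w0=0 w1=0 w3=0
t6.Δ0 clk=0 w2=0 w8=1 w7=0 w6=0 w4=1 w5=1 w0=0 w1=0 w3=0
t6.Δ1 clk=1 w2=1 w8=1 w7=0 w6=0 w4=1 w5=1 w0=0 w1=0 w3=0
t6.Δ2 clk=1 w2=1 w8=1 w7=0 w6=0 w4=1 w5=1 w0=0 w1=0 w3=1
t6.Δ3 clk=1 w2=1 w8=1 w7=0 w6=0 w4=0 w5=1 w0=0 w1=0 w3=1
t7.Δ0 clk=1 w2=1 w8=1 w7=0 w6=0 w4=0 w5=1 w0=0 w1=0 w3=1
t7.Δ1 clk=0 w2=0 w8=1 w7=0 w6=0 w4=0 w5=1 w0=0 w1=0 w3=1
t8.Δ0 clk=0 w2=0 w8=1 w7=0 w6=0 w4=0 w5=1 w0=0 w1=0 w3=1
t8.Δ1 clk=1 w2=1 w8=1 w7=0 w6=0 w4=0 w5=1 w0=0 w1=0 w3=1
t8.Δ2 clk=1 w2=1 w8=1 w7=0 w6=0 w4=0 w5=1 w0=0 w1=0 w3=0
t8.Δ3 clk=1 w2=1 w8=1 w7=0 w6=0 w4=1 w5=1 w0=0 w1=0 w3=0
t9.Δ0 clk=1 w2=1 w8=1 w7=0 w6=0 w4=1 w5=1 w0=0 w1=0 w3=0
t9.Δ1 clk=0 w2=1 w8=1 w7=0 w6=0 w4=1 w5=1 w0=0 w1=0 w3=0
t10.Δ0 clk=0 w2=1 w8=1 w7=0 w6=0 w4=1 w5=1 w0=0 w1=0 w3=0
t10.Δ1 clk=1 w2=0 w8=1 w7=0 w6=0 w4=1 w5=1 w0=0 w1=0 w3=0
t10.Δ2 clk=1 w2=0 w8=1 w7=0 w6=0 w4=1 w5=1 w0=0 w1=0 w3=1
t10.Δ3 clk=1 w2=0 w8=1 w7=0 w6=0 w4=0 w5=1 w0=0 w1=0 w3=1
t11.Δ0 clk=1 w2=0 w8=1 w7=0 w6=0 w4=0 w5=1 w0=0 w1=0 w3=1
t11.Δ1 clk=0 w2=0 w8=1 w7=0 w6=0 w4=0 w5=1 w0=0 w1=0 w3=1
t12.Δ0 clk=0 w2=0 w8=1 w7=0 w6=0 w4=0 w5=1 w0=0 w1=0 w3=1
t12.Δ1 clk=1 w2=0 w8=1 w7=0 w6=0 w4=0 w5=1 w0=0 w1=0 w3=1
t12.Δ2 clk=1 w2=0 w8=1 w7=0 w6=0 w4=0 w5=1 w0=0 w1=0 w3=0
t12.Δ3 clk=1 w2=0 w8=1 w7=0 w6=0 w4=1 w5=1 w0=0 w1=0 w3=0
t13.Δ0 clk=1 w2=0 w8=1 w7=0 w6=0 w4=1 w5=1 w0=0 w1=0 w3=0
t13.Δ1 clk=0 w2=0 w8=1 w7=0 w6=0 w4=1 w5=1 w0=0 w1=0 w3=0
t14.Δ0 clk=0 w2=0 w8=1 w7=0 w6=0 w4=1 w5=1 w0=0 w1=0 w3=0
t14.Δ1 clk=1 w2=0 w8=1 w7=0 w6=0 w4=1 w5=1 w0=0 w1=0 w3=0
t14.Δ2 clk=1 w2=0 w8=1 w7=0 w6=0 w4=1 w5=1 w0=0 w1=0 w3=1
t14.Δ3 clk=1 w2=0 w8=1 w7=0 w6=0 w4=0 w5=1 w0=0 w1=0 w3=1
t15.Δ0 clk=1 w2=0 w8=1 w7=0 w6=0 w4=0 w5=1 w0=0 w1=0 w3=1
t15.Δ1 clk=0 w2=1 w8=1 w7=0 w6=0 w4=0 w5=1 w0=0 w1=0 w3=1
t16.Δ0 clk=0 w2=1 w8=1 w7=0 w6=0 w4=0 w5=1 w0=0 w1=0 w3=1
t16.Δ1 clk=1 w2=1 w8=1 w7=0 w6=0 w4=0 w5=1 w0=0 w1=0 w3=1
t16.Δ2 clk=1 w2=1 w8=1 w7=0 w6=0 w4=0 w5=1 w0=0 w1=0 w3=0
t16.Δ3 clk=1 w2=1 w8=1 w7=0 w6=0 w4=1 w5=1 w0=0 w1=0 w3=0
t17.Δ0 clk=1 w2=1 w8=1 w7=0 w6=0 w4=1 w5=1 w0=0 w1=0 w3=0
t17.Δ1 clk=0 w2=0 w8=1 w7=0 w6=0 w4=1 w5=1 w0=0 w1=0 w3=0
t18.Δ0 clk=0 w2=0 w8=1 w7=0 w6=0 w4=1 w5=1 w0=0 w1=0 w3=0
t18.Δ1 clk=1 w2=1 w8=1 w7=0 w6=0 w4=1 w5=1 w0=0 w1=0 w3=0
t18.Δ2 clk=1 w2=1 w8=1 w7=0 w6=0 w4=1 w5=1 w0=0 w1=0 w3=1
t18.Δ3 clk=1 w2=1 w8=1 w7=0 w6=0 w4=0 w5=1 w0=0 w1=0 w3=1
t19.Δ0 clk=1 w2=1 w8=1 w7=0 w6=0 w4=0 w5=1 w0=0 w1=0 w3=1
t19.Δ1 clk=0 w2=0 w8=1 w7=0 w6=0 w4=0 w5=1 w0=0 w1=0 w3=1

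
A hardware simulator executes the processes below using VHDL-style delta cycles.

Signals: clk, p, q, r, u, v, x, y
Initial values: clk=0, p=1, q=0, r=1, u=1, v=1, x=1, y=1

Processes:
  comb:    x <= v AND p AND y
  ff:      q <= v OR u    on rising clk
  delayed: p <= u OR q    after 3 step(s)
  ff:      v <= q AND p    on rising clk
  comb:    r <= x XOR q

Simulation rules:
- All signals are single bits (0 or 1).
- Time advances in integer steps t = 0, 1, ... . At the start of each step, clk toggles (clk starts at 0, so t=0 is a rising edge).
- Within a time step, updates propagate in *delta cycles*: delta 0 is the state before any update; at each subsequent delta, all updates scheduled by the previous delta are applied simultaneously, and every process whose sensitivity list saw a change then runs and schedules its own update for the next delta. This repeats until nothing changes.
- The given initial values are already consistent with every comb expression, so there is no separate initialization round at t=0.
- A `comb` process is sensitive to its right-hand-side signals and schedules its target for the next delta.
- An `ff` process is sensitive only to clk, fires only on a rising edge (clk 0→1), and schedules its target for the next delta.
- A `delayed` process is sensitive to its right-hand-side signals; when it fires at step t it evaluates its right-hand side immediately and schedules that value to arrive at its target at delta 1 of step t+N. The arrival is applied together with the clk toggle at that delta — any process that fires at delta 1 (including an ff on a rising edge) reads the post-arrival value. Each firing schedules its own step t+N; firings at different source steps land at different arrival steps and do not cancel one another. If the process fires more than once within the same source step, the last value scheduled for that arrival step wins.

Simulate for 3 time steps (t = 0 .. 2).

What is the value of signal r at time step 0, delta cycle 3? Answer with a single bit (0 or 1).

t=0 Δ0: x=1 q=0 r=1 v=1 u=1 y=1 p=1 clk=0
  Δ1: clk:0→1
  Δ2: q:0→1, v:1→0
  Δ3: x:1→0, r:1→0
  Δ4: r:0→1
  (4Δ to stable)
t=1 Δ0: x=0 q=1 r=1 v=0 u=1 y=1 p=1 clk=1
  Δ1: clk:1→0
  (1Δ to stable)
t=2 Δ0: x=0 q=1 r=1 v=0 u=1 y=1 p=1 clk=0
  Δ1: clk:0→1
  Δ2: v:0→1
  Δ3: x:0→1
  Δ4: r:1→0
  (4Δ to stable)

0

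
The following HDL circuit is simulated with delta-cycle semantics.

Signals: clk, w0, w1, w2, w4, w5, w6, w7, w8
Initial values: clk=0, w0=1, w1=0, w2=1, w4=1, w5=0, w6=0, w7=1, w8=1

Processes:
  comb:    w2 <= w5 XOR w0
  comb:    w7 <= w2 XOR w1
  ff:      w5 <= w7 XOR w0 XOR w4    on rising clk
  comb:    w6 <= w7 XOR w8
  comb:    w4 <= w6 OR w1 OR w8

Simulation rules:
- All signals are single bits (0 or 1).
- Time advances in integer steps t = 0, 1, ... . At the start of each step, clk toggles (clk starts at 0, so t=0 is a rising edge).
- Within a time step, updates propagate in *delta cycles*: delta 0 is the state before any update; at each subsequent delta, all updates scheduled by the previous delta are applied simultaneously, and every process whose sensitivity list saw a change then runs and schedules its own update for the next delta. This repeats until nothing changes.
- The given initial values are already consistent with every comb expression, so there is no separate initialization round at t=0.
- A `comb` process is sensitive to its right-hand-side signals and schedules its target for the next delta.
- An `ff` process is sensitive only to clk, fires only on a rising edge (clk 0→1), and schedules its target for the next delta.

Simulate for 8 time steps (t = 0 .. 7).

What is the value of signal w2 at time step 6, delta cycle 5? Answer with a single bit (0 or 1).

1

t=0 Δ0: w8=1 w2=1 w7=1 w4=1 clk=0 w5=0 w1=0 w6=0 w0=1
  Δ1: clk:0→1
  Δ2: w5:0→1
  Δ3: w2:1→0
  Δ4: w7:1→0
  Δ5: w6:0→1
  (5Δ to stable)
t=1 Δ0: w8=1 w2=0 w7=0 w4=1 clk=1 w5=1 w1=0 w6=1 w0=1
  Δ1: clk:1→0
  (1Δ to stable)
t=2 Δ0: w8=1 w2=0 w7=0 w4=1 clk=0 w5=1 w1=0 w6=1 w0=1
  Δ1: clk:0→1
  Δ2: w5:1→0
  Δ3: w2:0→1
  Δ4: w7:0→1
  Δ5: w6:1→0
  (5Δ to stable)
t=3 Δ0: w8=1 w2=1 w7=1 w4=1 clk=1 w5=0 w1=0 w6=0 w0=1
  Δ1: clk:1→0
  (1Δ to stable)
t=4 Δ0: w8=1 w2=1 w7=1 w4=1 clk=0 w5=0 w1=0 w6=0 w0=1
  Δ1: clk:0→1
  Δ2: w5:0→1
  Δ3: w2:1→0
  Δ4: w7:1→0
  Δ5: w6:0→1
  (5Δ to stable)
t=5 Δ0: w8=1 w2=0 w7=0 w4=1 clk=1 w5=1 w1=0 w6=1 w0=1
  Δ1: clk:1→0
  (1Δ to stable)
t=6 Δ0: w8=1 w2=0 w7=0 w4=1 clk=0 w5=1 w1=0 w6=1 w0=1
  Δ1: clk:0→1
  Δ2: w5:1→0
  Δ3: w2:0→1
  Δ4: w7:0→1
  Δ5: w6:1→0
  (5Δ to stable)
t=7 Δ0: w8=1 w2=1 w7=1 w4=1 clk=1 w5=0 w1=0 w6=0 w0=1
  Δ1: clk:1→0
  (1Δ to stable)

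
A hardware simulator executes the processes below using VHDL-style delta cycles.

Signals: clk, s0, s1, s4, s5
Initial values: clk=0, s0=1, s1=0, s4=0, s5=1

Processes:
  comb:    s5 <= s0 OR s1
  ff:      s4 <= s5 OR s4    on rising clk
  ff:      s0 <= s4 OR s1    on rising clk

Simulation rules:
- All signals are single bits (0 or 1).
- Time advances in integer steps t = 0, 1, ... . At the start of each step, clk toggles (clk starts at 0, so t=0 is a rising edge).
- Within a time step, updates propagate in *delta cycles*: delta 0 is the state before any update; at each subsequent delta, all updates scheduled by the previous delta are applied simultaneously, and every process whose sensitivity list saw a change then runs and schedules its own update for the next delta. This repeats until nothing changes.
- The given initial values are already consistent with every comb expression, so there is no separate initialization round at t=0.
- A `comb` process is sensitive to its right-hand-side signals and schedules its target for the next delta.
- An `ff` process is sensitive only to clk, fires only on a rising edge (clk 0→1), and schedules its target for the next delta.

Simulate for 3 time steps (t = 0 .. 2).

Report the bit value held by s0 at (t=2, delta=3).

1

t=0 Δ0: s1=0 clk=0 s4=0 s5=1 s0=1
  Δ1: clk:0→1
  Δ2: s4:0→1, s0:1→0
  Δ3: s5:1→0
  (3Δ to stable)
t=1 Δ0: s1=0 clk=1 s4=1 s5=0 s0=0
  Δ1: clk:1→0
  (1Δ to stable)
t=2 Δ0: s1=0 clk=0 s4=1 s5=0 s0=0
  Δ1: clk:0→1
  Δ2: s0:0→1
  Δ3: s5:0→1
  (3Δ to stable)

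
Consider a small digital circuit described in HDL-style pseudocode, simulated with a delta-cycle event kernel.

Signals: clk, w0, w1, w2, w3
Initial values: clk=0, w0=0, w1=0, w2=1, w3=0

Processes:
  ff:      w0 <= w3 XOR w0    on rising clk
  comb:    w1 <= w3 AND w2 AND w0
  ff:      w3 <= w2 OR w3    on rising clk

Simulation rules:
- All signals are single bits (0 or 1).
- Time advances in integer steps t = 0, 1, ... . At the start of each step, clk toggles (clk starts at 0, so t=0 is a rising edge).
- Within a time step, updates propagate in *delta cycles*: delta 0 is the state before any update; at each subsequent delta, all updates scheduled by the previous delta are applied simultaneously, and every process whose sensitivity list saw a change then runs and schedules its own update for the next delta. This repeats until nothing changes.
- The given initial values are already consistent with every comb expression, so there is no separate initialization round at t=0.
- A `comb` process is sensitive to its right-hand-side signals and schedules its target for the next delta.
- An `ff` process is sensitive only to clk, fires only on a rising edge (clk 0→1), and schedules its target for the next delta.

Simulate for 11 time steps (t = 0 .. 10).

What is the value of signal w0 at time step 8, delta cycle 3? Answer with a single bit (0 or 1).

[bits: w0,w1,w2,w3,clk]
t=0: Δ0=00100 Δ1=00101 Δ2=00111 | 2Δ
t=1: Δ0=00111 Δ1=00110 | 1Δ
t=2: Δ0=00110 Δ1=00111 Δ2=10111 Δ3=11111 | 3Δ
t=3: Δ0=11111 Δ1=11110 | 1Δ
t=4: Δ0=11110 Δ1=11111 Δ2=01111 Δ3=00111 | 3Δ
t=5: Δ0=00111 Δ1=00110 | 1Δ
t=6: Δ0=00110 Δ1=00111 Δ2=10111 Δ3=11111 | 3Δ
t=7: Δ0=11111 Δ1=11110 | 1Δ
t=8: Δ0=11110 Δ1=11111 Δ2=01111 Δ3=00111 | 3Δ
t=9: Δ0=00111 Δ1=00110 | 1Δ
t=10: Δ0=00110 Δ1=00111 Δ2=10111 Δ3=11111 | 3Δ

0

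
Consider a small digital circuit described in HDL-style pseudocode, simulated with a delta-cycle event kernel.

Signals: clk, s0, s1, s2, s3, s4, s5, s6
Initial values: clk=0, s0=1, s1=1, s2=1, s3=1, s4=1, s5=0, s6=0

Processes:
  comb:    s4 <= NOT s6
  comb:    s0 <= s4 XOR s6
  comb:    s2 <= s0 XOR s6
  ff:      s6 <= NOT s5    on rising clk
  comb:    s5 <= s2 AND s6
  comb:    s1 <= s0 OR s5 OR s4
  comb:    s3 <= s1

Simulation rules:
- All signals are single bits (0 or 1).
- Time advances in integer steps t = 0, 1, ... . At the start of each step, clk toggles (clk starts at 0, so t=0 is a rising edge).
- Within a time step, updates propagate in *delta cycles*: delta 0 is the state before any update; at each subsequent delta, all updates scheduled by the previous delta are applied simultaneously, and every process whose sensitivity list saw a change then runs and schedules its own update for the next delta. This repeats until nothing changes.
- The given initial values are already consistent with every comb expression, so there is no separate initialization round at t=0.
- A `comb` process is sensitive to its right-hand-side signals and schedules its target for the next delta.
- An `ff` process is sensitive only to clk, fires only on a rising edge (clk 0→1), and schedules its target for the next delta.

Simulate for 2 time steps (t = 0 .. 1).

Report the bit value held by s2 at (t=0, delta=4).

1

[bits: s2,clk,s3,s5,s0,s1,s4,s6]
t=0: Δ0=10101110 Δ1=11101110 Δ2=11101111 Δ3=01110101 Δ4=11101101 Δ5=01111101 Δ6=01101101 | 6Δ
t=1: Δ0=01101101 Δ1=00101101 | 1Δ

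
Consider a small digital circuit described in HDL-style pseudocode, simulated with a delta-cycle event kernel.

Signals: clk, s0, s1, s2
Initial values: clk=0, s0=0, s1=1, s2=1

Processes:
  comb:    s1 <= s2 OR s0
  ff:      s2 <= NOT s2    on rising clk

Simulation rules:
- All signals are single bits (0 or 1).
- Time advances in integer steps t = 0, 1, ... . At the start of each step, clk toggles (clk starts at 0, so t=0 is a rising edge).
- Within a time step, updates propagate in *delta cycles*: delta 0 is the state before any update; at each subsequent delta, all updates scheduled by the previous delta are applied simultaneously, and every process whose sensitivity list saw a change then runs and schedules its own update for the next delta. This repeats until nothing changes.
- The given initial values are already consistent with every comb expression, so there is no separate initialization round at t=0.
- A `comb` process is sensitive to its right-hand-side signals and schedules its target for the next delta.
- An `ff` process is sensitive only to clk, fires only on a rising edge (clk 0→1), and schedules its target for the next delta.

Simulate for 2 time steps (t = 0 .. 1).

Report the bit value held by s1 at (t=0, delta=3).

t0.Δ0 s1=1 clk=0 s0=0 s2=1
t0.Δ1 s1=1 clk=1 s0=0 s2=1
t0.Δ2 s1=1 clk=1 s0=0 s2=0
t0.Δ3 s1=0 clk=1 s0=0 s2=0
t1.Δ0 s1=0 clk=1 s0=0 s2=0
t1.Δ1 s1=0 clk=0 s0=0 s2=0

0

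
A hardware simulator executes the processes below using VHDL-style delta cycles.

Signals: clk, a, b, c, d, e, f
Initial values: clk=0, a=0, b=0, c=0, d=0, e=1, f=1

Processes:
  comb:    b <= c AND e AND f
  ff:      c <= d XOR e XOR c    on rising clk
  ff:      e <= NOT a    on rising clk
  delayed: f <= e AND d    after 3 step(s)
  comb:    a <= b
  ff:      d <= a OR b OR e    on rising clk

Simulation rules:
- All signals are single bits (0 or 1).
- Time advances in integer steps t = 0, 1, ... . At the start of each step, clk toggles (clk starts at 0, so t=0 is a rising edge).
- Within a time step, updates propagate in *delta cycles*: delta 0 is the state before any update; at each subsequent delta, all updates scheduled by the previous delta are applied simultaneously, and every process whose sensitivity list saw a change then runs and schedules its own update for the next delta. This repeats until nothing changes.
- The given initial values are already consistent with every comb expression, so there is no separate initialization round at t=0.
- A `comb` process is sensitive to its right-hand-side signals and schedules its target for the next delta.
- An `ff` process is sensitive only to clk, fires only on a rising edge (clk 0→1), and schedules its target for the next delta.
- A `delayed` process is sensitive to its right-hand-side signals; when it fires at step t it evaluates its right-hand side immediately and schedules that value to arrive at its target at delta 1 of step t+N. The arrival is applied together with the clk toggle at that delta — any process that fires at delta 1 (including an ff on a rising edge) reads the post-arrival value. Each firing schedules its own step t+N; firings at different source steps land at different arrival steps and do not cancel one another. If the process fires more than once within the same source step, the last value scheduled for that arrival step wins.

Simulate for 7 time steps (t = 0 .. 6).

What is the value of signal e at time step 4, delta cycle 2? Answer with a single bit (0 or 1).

1

t=0 Δ0: d=0 a=0 b=0 f=1 c=0 e=1 clk=0
  Δ1: clk:0→1
  Δ2: d:0→1, c:0→1
  Δ3: b:0→1
  Δ4: a:0→1
  (4Δ to stable)
t=1 Δ0: d=1 a=1 b=1 f=1 c=1 e=1 clk=1
  Δ1: clk:1→0
  (1Δ to stable)
t=2 Δ0: d=1 a=1 b=1 f=1 c=1 e=1 clk=0
  Δ1: clk:0→1
  Δ2: e:1→0
  Δ3: b:1→0
  Δ4: a:1→0
  (4Δ to stable)
t=3 Δ0: d=1 a=0 b=0 f=1 c=1 e=0 clk=1
  Δ1: clk:1→0
  (1Δ to stable)
t=4 Δ0: d=1 a=0 b=0 f=1 c=1 e=0 clk=0
  Δ1: clk:0→1
  Δ2: d:1→0, c:1→0, e:0→1
  (2Δ to stable)
t=5 Δ0: d=0 a=0 b=0 f=1 c=0 e=1 clk=1
  Δ1: f:1→0, clk:1→0
  (1Δ to stable)
t=6 Δ0: d=0 a=0 b=0 f=0 c=0 e=1 clk=0
  Δ1: clk:0→1
  Δ2: d:0→1, c:0→1
  (2Δ to stable)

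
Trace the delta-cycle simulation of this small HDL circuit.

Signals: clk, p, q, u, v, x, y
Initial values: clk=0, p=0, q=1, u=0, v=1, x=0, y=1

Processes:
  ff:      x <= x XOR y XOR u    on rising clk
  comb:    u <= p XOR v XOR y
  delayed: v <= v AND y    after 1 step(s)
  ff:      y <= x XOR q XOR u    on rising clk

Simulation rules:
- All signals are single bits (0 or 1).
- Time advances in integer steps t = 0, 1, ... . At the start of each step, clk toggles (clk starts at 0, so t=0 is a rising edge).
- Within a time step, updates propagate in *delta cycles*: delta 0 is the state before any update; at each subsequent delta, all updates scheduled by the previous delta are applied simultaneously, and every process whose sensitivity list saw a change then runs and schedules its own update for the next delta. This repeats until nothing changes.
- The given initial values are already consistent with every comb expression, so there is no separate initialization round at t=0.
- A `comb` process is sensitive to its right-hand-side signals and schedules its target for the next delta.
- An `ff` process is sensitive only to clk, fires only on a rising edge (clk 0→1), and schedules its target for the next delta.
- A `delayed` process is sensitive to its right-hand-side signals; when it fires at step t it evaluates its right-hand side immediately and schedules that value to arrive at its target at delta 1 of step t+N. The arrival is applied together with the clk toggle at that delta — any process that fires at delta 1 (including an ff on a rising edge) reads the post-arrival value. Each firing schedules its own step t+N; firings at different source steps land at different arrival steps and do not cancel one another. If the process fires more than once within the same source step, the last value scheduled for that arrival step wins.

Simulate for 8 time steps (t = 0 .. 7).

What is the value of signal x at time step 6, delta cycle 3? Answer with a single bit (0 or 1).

0

[bits: q,p,v,clk,x,u,y]
t=0: Δ0=1010001 Δ1=1011001 Δ2=1011101 | 2Δ
t=1: Δ0=1011101 Δ1=1010101 | 1Δ
t=2: Δ0=1010101 Δ1=1011101 Δ2=1011000 Δ3=1011010 | 3Δ
t=3: Δ0=1011010 Δ1=1000010 Δ2=1000000 | 2Δ
t=4: Δ0=1000000 Δ1=1001000 Δ2=1001001 Δ3=1001011 | 3Δ
t=5: Δ0=1001011 Δ1=1000011 | 1Δ
t=6: Δ0=1000011 Δ1=1001011 Δ2=1001010 Δ3=1001000 | 3Δ
t=7: Δ0=1001000 Δ1=1000000 | 1Δ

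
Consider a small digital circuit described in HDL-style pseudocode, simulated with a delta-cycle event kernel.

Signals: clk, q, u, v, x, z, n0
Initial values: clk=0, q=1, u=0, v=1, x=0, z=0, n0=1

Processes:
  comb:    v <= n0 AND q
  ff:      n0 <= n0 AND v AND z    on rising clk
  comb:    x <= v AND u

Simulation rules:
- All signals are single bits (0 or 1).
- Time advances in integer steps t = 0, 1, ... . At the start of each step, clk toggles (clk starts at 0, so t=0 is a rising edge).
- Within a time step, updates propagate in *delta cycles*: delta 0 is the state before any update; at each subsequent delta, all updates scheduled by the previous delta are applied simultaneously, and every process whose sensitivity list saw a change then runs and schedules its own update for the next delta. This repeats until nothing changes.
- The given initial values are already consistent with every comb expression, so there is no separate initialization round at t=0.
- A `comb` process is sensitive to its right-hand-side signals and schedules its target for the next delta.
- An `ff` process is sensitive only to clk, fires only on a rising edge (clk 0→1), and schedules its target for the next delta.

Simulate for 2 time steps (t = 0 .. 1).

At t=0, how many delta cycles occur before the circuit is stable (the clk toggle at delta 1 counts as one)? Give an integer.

t0.Δ0 v=1 q=1 clk=0 u=0 n0=1 x=0 z=0
t0.Δ1 v=1 q=1 clk=1 u=0 n0=1 x=0 z=0
t0.Δ2 v=1 q=1 clk=1 u=0 n0=0 x=0 z=0
t0.Δ3 v=0 q=1 clk=1 u=0 n0=0 x=0 z=0
t1.Δ0 v=0 q=1 clk=1 u=0 n0=0 x=0 z=0
t1.Δ1 v=0 q=1 clk=0 u=0 n0=0 x=0 z=0

3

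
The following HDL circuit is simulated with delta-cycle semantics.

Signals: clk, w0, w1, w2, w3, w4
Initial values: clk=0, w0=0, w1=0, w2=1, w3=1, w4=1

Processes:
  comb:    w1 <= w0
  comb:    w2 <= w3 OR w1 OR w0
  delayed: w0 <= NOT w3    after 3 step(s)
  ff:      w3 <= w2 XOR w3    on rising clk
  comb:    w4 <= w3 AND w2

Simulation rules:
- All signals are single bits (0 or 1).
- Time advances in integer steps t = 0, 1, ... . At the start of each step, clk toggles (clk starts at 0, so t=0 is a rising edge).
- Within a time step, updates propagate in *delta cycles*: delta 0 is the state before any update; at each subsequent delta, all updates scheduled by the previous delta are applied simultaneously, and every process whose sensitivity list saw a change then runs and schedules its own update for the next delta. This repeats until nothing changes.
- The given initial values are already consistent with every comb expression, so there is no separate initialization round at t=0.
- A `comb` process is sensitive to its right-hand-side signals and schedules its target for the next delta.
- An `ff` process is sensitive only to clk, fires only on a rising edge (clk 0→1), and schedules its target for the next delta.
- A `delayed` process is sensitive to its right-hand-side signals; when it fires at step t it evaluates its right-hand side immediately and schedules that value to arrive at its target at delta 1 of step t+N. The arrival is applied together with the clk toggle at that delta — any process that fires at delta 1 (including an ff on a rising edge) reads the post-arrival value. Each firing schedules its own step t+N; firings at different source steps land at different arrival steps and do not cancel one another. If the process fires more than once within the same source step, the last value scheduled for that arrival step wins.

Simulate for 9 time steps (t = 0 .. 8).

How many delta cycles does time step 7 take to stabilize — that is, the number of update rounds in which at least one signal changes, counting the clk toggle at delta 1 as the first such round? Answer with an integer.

3

t0.Δ0 w4=1 w3=1 w2=1 clk=0 w0=0 w1=0
t0.Δ1 w4=1 w3=1 w2=1 clk=1 w0=0 w1=0
t0.Δ2 w4=1 w3=0 w2=1 clk=1 w0=0 w1=0
t0.Δ3 w4=0 w3=0 w2=0 clk=1 w0=0 w1=0
t1.Δ0 w4=0 w3=0 w2=0 clk=1 w0=0 w1=0
t1.Δ1 w4=0 w3=0 w2=0 clk=0 w0=0 w1=0
t2.Δ0 w4=0 w3=0 w2=0 clk=0 w0=0 w1=0
t2.Δ1 w4=0 w3=0 w2=0 clk=1 w0=0 w1=0
t3.Δ0 w4=0 w3=0 w2=0 clk=1 w0=0 w1=0
t3.Δ1 w4=0 w3=0 w2=0 clk=0 w0=1 w1=0
t3.Δ2 w4=0 w3=0 w2=1 clk=0 w0=1 w1=1
t4.Δ0 w4=0 w3=0 w2=1 clk=0 w0=1 w1=1
t4.Δ1 w4=0 w3=0 w2=1 clk=1 w0=1 w1=1
t4.Δ2 w4=0 w3=1 w2=1 clk=1 w0=1 w1=1
t4.Δ3 w4=1 w3=1 w2=1 clk=1 w0=1 w1=1
t5.Δ0 w4=1 w3=1 w2=1 clk=1 w0=1 w1=1
t5.Δ1 w4=1 w3=1 w2=1 clk=0 w0=1 w1=1
t6.Δ0 w4=1 w3=1 w2=1 clk=0 w0=1 w1=1
t6.Δ1 w4=1 w3=1 w2=1 clk=1 w0=1 w1=1
t6.Δ2 w4=1 w3=0 w2=1 clk=1 w0=1 w1=1
t6.Δ3 w4=0 w3=0 w2=1 clk=1 w0=1 w1=1
t7.Δ0 w4=0 w3=0 w2=1 clk=1 w0=1 w1=1
t7.Δ1 w4=0 w3=0 w2=1 clk=0 w0=0 w1=1
t7.Δ2 w4=0 w3=0 w2=1 clk=0 w0=0 w1=0
t7.Δ3 w4=0 w3=0 w2=0 clk=0 w0=0 w1=0
t8.Δ0 w4=0 w3=0 w2=0 clk=0 w0=0 w1=0
t8.Δ1 w4=0 w3=0 w2=0 clk=1 w0=0 w1=0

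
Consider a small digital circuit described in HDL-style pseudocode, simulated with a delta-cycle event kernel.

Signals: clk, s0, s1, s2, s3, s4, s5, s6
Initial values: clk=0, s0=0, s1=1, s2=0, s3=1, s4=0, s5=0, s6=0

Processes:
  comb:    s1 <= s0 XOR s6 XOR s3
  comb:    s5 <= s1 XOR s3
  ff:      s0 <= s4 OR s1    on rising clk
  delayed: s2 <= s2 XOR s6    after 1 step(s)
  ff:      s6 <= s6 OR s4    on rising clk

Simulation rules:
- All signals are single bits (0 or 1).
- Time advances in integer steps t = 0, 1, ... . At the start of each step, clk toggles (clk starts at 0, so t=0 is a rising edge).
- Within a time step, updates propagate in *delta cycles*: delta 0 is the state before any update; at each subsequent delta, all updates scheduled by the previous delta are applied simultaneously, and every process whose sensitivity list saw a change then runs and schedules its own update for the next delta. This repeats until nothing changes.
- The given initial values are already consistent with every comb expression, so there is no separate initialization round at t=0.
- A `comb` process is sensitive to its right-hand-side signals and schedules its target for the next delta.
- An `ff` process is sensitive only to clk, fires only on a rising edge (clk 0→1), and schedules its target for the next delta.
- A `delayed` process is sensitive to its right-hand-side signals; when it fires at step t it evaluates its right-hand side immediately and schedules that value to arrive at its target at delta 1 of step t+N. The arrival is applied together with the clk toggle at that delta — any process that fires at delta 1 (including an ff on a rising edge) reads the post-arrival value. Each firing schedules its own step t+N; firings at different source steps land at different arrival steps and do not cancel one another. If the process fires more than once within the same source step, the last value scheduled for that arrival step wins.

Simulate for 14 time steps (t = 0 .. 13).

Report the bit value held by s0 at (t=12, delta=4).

1

[bits: s6,s2,s1,s5,clk,s0,s3,s4]
t=0: Δ0=00100010 Δ1=00101010 Δ2=00101110 Δ3=00001110 Δ4=00011110 | 4Δ
t=1: Δ0=00011110 Δ1=00010110 | 1Δ
t=2: Δ0=00010110 Δ1=00011110 Δ2=00011010 Δ3=00111010 Δ4=00101010 | 4Δ
t=3: Δ0=00101010 Δ1=00100010 | 1Δ
t=4: Δ0=00100010 Δ1=00101010 Δ2=00101110 Δ3=00001110 Δ4=00011110 | 4Δ
t=5: Δ0=00011110 Δ1=00010110 | 1Δ
t=6: Δ0=00010110 Δ1=00011110 Δ2=00011010 Δ3=00111010 Δ4=00101010 | 4Δ
t=7: Δ0=00101010 Δ1=00100010 | 1Δ
t=8: Δ0=00100010 Δ1=00101010 Δ2=00101110 Δ3=00001110 Δ4=00011110 | 4Δ
t=9: Δ0=00011110 Δ1=00010110 | 1Δ
t=10: Δ0=00010110 Δ1=00011110 Δ2=00011010 Δ3=00111010 Δ4=00101010 | 4Δ
t=11: Δ0=00101010 Δ1=00100010 | 1Δ
t=12: Δ0=00100010 Δ1=00101010 Δ2=00101110 Δ3=00001110 Δ4=00011110 | 4Δ
t=13: Δ0=00011110 Δ1=00010110 | 1Δ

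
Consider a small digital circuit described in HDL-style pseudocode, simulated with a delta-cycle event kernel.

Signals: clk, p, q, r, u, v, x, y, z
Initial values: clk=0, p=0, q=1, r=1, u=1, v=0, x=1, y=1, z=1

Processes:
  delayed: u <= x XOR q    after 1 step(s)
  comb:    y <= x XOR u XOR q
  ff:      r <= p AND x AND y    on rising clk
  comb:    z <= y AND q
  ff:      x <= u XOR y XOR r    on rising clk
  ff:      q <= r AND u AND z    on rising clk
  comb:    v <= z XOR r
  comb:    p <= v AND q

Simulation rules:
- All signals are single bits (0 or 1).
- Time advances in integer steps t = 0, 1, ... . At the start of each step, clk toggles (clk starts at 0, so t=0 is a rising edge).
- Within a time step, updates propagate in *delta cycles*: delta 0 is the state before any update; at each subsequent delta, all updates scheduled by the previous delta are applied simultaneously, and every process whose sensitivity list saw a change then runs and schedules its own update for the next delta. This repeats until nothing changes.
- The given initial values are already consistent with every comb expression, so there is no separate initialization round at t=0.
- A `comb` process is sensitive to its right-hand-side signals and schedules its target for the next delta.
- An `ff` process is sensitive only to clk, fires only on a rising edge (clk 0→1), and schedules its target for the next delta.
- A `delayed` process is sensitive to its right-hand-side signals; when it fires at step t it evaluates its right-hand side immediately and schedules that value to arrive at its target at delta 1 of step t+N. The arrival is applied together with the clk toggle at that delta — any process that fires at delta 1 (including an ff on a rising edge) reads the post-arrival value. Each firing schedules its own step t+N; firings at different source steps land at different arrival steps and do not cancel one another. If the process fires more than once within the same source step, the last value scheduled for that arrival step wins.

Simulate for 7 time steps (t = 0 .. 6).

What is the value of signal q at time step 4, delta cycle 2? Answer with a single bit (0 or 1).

0

t0.Δ0 u=1 v=0 y=1 p=0 clk=0 x=1 r=1 q=1 z=1
t0.Δ1 u=1 v=0 y=1 p=0 clk=1 x=1 r=1 q=1 z=1
t0.Δ2 u=1 v=0 y=1 p=0 clk=1 x=1 r=0 q=1 z=1
t0.Δ3 u=1 v=1 y=1 p=0 clk=1 x=1 r=0 q=1 z=1
t0.Δ4 u=1 v=1 y=1 p=1 clk=1 x=1 r=0 q=1 z=1
t1.Δ0 u=1 v=1 y=1 p=1 clk=1 x=1 r=0 q=1 z=1
t1.Δ1 u=1 v=1 y=1 p=1 clk=0 x=1 r=0 q=1 z=1
t2.Δ0 u=1 v=1 y=1 p=1 clk=0 x=1 r=0 q=1 z=1
t2.Δ1 u=1 v=1 y=1 p=1 clk=1 x=1 r=0 q=1 z=1
t2.Δ2 u=1 v=1 y=1 p=1 clk=1 x=0 r=1 q=0 z=1
t2.Δ3 u=1 v=0 y=1 p=0 clk=1 x=0 r=1 q=0 z=0
t2.Δ4 u=1 v=1 y=1 p=0 clk=1 x=0 r=1 q=0 z=0
t3.Δ0 u=1 v=1 y=1 p=0 clk=1 x=0 r=1 q=0 z=0
t3.Δ1 u=0 v=1 y=1 p=0 clk=0 x=0 r=1 q=0 z=0
t3.Δ2 u=0 v=1 y=0 p=0 clk=0 x=0 r=1 q=0 z=0
t4.Δ0 u=0 v=1 y=0 p=0 clk=0 x=0 r=1 q=0 z=0
t4.Δ1 u=0 v=1 y=0 p=0 clk=1 x=0 r=1 q=0 z=0
t4.Δ2 u=0 v=1 y=0 p=0 clk=1 x=1 r=0 q=0 z=0
t4.Δ3 u=0 v=0 y=1 p=0 clk=1 x=1 r=0 q=0 z=0
t5.Δ0 u=0 v=0 y=1 p=0 clk=1 x=1 r=0 q=0 z=0
t5.Δ1 u=1 v=0 y=1 p=0 clk=0 x=1 r=0 q=0 z=0
t5.Δ2 u=1 v=0 y=0 p=0 clk=0 x=1 r=0 q=0 z=0
t6.Δ0 u=1 v=0 y=0 p=0 clk=0 x=1 r=0 q=0 z=0
t6.Δ1 u=1 v=0 y=0 p=0 clk=1 x=1 r=0 q=0 z=0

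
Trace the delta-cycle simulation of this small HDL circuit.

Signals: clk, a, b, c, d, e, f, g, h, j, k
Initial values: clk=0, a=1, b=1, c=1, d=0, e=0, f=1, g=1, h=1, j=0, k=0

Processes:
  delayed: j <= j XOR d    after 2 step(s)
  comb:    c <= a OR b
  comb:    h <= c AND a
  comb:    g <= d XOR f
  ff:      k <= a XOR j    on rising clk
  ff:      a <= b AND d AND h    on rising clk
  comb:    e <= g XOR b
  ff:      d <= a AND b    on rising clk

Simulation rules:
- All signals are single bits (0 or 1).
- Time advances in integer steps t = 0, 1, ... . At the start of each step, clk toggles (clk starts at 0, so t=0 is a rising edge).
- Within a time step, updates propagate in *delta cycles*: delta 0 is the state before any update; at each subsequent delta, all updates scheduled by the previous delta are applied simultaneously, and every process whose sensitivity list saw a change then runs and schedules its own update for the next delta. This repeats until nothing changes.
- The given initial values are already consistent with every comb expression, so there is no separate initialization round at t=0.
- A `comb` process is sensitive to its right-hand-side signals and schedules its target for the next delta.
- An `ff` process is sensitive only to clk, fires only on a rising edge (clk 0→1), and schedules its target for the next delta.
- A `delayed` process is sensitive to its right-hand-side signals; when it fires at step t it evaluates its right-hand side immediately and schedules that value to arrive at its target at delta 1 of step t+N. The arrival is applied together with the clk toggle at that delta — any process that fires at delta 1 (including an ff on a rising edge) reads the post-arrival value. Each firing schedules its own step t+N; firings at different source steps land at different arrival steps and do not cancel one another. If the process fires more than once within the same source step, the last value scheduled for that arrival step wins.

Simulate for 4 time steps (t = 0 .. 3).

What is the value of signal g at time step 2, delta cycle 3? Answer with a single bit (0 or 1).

t=0 Δ0: h=1 k=0 e=0 g=1 clk=0 d=0 j=0 f=1 b=1 a=1 c=1
  Δ1: clk:0→1
  Δ2: k:0→1, d:0→1, a:1→0
  Δ3: h:1→0, g:1→0
  Δ4: e:0→1
  (4Δ to stable)
t=1 Δ0: h=0 k=1 e=1 g=0 clk=1 d=1 j=0 f=1 b=1 a=0 c=1
  Δ1: clk:1→0
  (1Δ to stable)
t=2 Δ0: h=0 k=1 e=1 g=0 clk=0 d=1 j=0 f=1 b=1 a=0 c=1
  Δ1: clk:0→1, j:0→1
  Δ2: d:1→0
  Δ3: g:0→1
  Δ4: e:1→0
  (4Δ to stable)
t=3 Δ0: h=0 k=1 e=0 g=1 clk=1 d=0 j=1 f=1 b=1 a=0 c=1
  Δ1: clk:1→0
  (1Δ to stable)

1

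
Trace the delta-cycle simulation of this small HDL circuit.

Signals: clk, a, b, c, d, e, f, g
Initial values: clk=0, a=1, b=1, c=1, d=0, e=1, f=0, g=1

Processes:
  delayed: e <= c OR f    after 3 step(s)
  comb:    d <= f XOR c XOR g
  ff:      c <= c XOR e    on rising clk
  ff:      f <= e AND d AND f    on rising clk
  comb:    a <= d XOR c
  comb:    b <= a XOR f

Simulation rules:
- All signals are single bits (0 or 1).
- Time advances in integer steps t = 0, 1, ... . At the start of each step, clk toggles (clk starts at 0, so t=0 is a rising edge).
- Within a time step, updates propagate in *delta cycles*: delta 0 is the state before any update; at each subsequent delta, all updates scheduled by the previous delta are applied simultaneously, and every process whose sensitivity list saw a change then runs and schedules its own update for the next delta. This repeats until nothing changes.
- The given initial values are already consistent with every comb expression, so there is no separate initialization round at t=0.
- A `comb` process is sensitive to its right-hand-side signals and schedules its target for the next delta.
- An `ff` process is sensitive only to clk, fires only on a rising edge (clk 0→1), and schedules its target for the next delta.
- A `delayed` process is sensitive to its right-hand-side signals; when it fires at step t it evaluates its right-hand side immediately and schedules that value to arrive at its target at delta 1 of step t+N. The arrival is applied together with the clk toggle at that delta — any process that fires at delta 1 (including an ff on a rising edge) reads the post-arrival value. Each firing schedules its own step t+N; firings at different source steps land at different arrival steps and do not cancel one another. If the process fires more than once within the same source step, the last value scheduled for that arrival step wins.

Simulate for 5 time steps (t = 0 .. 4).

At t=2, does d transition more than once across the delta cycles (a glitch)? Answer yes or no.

no

t0.Δ0 e=1 a=1 clk=0 c=1 g=1 d=0 b=1 f=0
t0.Δ1 e=1 a=1 clk=1 c=1 g=1 d=0 b=1 f=0
t0.Δ2 e=1 a=1 clk=1 c=0 g=1 d=0 b=1 f=0
t0.Δ3 e=1 a=0 clk=1 c=0 g=1 d=1 b=1 f=0
t0.Δ4 e=1 a=1 clk=1 c=0 g=1 d=1 b=0 f=0
t0.Δ5 e=1 a=1 clk=1 c=0 g=1 d=1 b=1 f=0
t1.Δ0 e=1 a=1 clk=1 c=0 g=1 d=1 b=1 f=0
t1.Δ1 e=1 a=1 clk=0 c=0 g=1 d=1 b=1 f=0
t2.Δ0 e=1 a=1 clk=0 c=0 g=1 d=1 b=1 f=0
t2.Δ1 e=1 a=1 clk=1 c=0 g=1 d=1 b=1 f=0
t2.Δ2 e=1 a=1 clk=1 c=1 g=1 d=1 b=1 f=0
t2.Δ3 e=1 a=0 clk=1 c=1 g=1 d=0 b=1 f=0
t2.Δ4 e=1 a=1 clk=1 c=1 g=1 d=0 b=0 f=0
t2.Δ5 e=1 a=1 clk=1 c=1 g=1 d=0 b=1 f=0
t3.Δ0 e=1 a=1 clk=1 c=1 g=1 d=0 b=1 f=0
t3.Δ1 e=0 a=1 clk=0 c=1 g=1 d=0 b=1 f=0
t4.Δ0 e=0 a=1 clk=0 c=1 g=1 d=0 b=1 f=0
t4.Δ1 e=0 a=1 clk=1 c=1 g=1 d=0 b=1 f=0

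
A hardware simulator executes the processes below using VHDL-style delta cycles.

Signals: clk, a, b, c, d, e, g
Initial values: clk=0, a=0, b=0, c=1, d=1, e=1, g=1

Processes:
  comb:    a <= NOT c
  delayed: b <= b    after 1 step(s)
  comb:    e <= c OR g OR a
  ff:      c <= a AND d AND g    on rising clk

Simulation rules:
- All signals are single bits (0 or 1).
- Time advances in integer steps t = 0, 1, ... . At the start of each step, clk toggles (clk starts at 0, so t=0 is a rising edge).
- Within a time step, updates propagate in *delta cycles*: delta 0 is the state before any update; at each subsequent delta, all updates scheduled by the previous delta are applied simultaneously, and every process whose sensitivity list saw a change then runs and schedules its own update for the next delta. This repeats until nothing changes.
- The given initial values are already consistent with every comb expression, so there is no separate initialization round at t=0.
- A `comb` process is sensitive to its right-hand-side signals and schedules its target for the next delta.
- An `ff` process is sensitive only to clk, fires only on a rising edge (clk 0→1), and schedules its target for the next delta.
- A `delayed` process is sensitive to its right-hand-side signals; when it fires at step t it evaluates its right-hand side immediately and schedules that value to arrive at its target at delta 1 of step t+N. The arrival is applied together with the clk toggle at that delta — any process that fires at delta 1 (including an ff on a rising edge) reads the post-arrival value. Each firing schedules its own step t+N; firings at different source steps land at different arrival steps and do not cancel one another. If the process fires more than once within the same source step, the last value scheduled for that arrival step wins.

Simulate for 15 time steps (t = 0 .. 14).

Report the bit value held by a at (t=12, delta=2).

0

[bits: d,e,clk,b,g,c,a]
t=0: Δ0=1100110 Δ1=1110110 Δ2=1110100 Δ3=1110101 | 3Δ
t=1: Δ0=1110101 Δ1=1100101 | 1Δ
t=2: Δ0=1100101 Δ1=1110101 Δ2=1110111 Δ3=1110110 | 3Δ
t=3: Δ0=1110110 Δ1=1100110 | 1Δ
t=4: Δ0=1100110 Δ1=1110110 Δ2=1110100 Δ3=1110101 | 3Δ
t=5: Δ0=1110101 Δ1=1100101 | 1Δ
t=6: Δ0=1100101 Δ1=1110101 Δ2=1110111 Δ3=1110110 | 3Δ
t=7: Δ0=1110110 Δ1=1100110 | 1Δ
t=8: Δ0=1100110 Δ1=1110110 Δ2=1110100 Δ3=1110101 | 3Δ
t=9: Δ0=1110101 Δ1=1100101 | 1Δ
t=10: Δ0=1100101 Δ1=1110101 Δ2=1110111 Δ3=1110110 | 3Δ
t=11: Δ0=1110110 Δ1=1100110 | 1Δ
t=12: Δ0=1100110 Δ1=1110110 Δ2=1110100 Δ3=1110101 | 3Δ
t=13: Δ0=1110101 Δ1=1100101 | 1Δ
t=14: Δ0=1100101 Δ1=1110101 Δ2=1110111 Δ3=1110110 | 3Δ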